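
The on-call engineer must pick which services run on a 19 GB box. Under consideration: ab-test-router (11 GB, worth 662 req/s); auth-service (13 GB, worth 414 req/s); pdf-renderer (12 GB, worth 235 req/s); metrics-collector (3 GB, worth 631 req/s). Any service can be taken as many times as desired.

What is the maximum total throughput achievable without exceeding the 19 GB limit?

3786

By throughput per GB: metrics-collector 210.33, ab-test-router 60.18, auth-service 31.85 lead.
Best packing: 6×metrics-collector — 18 GB, 3786 total.
No other feasible combination exceeds 3786.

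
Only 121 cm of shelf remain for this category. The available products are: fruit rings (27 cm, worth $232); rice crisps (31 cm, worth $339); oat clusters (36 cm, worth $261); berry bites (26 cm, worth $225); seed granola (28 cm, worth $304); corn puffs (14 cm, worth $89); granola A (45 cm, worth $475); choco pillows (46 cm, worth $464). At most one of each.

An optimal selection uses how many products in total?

3

Best achievable weekly sales is 1243.
For example seed granola + granola A + choco pillows achieves it, using 119 cm.
All optima have 3 products.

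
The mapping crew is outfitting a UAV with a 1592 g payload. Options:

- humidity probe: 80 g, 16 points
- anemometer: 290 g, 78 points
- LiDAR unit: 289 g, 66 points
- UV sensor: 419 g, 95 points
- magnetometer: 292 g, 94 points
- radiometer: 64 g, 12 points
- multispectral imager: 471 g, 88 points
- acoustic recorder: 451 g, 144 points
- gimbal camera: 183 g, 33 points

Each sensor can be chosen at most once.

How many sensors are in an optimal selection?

6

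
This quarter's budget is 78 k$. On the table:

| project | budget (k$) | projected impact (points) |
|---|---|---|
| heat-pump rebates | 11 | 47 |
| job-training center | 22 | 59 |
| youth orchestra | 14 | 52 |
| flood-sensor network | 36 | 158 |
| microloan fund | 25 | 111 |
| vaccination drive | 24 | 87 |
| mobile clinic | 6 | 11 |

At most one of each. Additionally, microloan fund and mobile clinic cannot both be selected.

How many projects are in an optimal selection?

3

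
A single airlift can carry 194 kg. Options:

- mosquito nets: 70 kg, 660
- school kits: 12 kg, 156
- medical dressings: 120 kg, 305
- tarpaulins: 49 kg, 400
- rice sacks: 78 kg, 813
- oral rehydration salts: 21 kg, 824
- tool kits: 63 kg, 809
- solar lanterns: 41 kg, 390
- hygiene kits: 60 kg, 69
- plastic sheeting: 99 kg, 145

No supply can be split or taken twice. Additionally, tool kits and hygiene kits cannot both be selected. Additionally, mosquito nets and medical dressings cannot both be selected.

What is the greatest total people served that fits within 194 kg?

By people served per kg: oral rehydration salts 39.24, school kits 13.00, tool kits 12.84, rice sacks 10.42 lead.
Taking school kits + rice sacks + oral rehydration salts + tool kits: 174 kg used, 2602 in people served.
An exhaustive check of the 1024 subsets confirms 2602.

2602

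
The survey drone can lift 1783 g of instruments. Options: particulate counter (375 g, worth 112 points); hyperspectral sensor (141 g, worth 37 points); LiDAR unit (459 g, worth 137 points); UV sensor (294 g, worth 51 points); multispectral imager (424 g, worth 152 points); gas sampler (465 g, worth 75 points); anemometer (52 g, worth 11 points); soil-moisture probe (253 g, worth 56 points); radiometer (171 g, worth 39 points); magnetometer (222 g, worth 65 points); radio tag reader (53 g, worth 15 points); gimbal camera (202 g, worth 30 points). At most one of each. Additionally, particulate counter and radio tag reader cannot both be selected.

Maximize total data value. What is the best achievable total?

522

By data value per g: multispectral imager 0.36, particulate counter 0.30, LiDAR unit 0.30 lead.
Taking particulate counter + LiDAR unit + multispectral imager + soil-moisture probe + magnetometer: 1733 g used, 522 in data value.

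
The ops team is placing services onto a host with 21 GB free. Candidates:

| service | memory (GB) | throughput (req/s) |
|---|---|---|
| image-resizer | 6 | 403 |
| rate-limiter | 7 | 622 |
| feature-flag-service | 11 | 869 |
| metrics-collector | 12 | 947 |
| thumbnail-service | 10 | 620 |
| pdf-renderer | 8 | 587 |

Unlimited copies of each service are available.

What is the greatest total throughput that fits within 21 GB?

1866

3×rate-limiter uses 21 of the 21 GB and totals 1866.
Nothing else within 21 GB beats 1866.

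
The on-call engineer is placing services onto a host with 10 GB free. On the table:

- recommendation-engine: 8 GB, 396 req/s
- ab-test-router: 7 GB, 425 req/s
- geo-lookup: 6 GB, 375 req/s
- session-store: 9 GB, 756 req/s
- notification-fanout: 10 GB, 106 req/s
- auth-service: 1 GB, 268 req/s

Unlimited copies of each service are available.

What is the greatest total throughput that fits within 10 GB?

Best packing: 10×auth-service — 10 GB, 2680 total.
Nothing else within 10 GB beats 2680.

2680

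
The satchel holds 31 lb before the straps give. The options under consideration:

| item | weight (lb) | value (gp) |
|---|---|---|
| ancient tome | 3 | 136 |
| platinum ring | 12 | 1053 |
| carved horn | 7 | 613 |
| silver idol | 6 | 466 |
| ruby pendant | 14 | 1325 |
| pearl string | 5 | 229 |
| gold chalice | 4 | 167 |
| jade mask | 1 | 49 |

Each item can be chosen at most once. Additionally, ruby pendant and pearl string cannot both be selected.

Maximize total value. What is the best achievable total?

2594

Ranking by ratio (value/lb): ruby pendant 94.64, platinum ring 87.75, carved horn 87.57, silver idol 77.67.
Filling by ratio: ancient tome + platinum ring + ruby pendant + jade mask for 2563, with 1 lb left unused.
The 3 lb tied up in ancient tome is better spent on gold chalice — total rises to 2594 (31 lb).
Next best is ancient tome + carved horn + silver idol + ruby pendant + jade mask at 2589 (31 lb) — short by 5.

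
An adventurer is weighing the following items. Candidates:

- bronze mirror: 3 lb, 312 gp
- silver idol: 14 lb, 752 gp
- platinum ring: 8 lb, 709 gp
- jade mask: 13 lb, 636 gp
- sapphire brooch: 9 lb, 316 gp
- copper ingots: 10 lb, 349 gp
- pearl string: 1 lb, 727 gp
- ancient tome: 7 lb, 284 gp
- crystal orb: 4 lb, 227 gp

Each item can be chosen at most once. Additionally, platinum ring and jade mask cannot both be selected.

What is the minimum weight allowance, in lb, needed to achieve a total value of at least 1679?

Minimise lb subject to total value ≥ 1679.
Taking bronze mirror + platinum ring + pearl string gives 1748 (≥ 1679) for 12 lb.
No combination under 12 lb hits 1679.

12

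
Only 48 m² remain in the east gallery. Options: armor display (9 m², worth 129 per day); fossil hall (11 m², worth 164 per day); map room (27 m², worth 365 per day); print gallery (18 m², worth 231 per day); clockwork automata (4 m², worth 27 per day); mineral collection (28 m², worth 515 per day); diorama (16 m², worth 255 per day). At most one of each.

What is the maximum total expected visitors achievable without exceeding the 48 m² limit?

808

Taking the top-ratio exhibits first gives clockwork automata + mineral collection + diorama for 797 (48 m²).
The 20 m² tied up in clockwork automata and diorama is better spent on armor display + fossil hall — total rises to 808 (48 m²).
Next best is clockwork automata + mineral collection + diorama at 797 (48 m²) — short by 11.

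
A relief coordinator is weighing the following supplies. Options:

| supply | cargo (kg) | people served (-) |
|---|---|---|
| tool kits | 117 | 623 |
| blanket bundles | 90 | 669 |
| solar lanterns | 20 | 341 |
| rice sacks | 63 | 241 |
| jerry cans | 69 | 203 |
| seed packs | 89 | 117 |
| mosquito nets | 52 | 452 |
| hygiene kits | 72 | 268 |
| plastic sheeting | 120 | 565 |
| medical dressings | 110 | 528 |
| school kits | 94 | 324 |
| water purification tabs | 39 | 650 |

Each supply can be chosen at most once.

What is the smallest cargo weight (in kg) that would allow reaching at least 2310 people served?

264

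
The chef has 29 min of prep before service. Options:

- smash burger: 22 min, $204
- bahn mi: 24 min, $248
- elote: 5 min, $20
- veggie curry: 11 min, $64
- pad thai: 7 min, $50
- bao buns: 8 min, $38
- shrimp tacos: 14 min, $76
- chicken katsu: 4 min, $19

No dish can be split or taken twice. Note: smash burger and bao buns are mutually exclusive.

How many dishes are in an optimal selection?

2

The maximum profit within 29 min is 268.
One optimal bundle: bahn mi + elote (29 min).
All optima have 2 dishes.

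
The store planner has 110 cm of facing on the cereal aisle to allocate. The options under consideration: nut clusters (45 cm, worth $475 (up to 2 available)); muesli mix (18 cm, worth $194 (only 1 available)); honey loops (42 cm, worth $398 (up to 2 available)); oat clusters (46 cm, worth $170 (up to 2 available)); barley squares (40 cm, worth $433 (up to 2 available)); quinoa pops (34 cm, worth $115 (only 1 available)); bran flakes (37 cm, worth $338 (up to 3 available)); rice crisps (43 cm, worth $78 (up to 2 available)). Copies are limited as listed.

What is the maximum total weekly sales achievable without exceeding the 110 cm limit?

Greedy by ratio would take muesli mix + 2×barley squares: 98 cm used, total 1060.
Dropping 2×barley squares frees 80 cm; slotting in 2×nut clusters (90 cm) lifts the total to 1144 at 108 cm.
The spare 2 cm is too small for any remaining product, and no exchange beats 1144.

1144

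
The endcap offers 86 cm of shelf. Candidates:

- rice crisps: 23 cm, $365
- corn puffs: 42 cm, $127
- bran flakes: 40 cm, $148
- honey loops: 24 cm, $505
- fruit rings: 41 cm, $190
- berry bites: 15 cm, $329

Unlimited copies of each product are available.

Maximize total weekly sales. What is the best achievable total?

1821

Taking the top-ratio products first gives 5×berry bites for 1645 (75 cm).
Dropping berry bites frees 15 cm; slotting in honey loops (24 cm) lifts the total to 1821 at 84 cm.
Every other selection either busts 86 cm or fails to beat 1821.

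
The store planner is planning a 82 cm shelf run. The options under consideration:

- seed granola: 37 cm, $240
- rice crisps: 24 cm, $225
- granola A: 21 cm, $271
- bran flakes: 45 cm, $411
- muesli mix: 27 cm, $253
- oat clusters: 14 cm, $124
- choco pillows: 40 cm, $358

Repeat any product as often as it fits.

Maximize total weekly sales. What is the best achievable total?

Ranking by ratio (weekly sales/cm): granola A 12.90, rice crisps 9.38, muesli mix 9.37, bran flakes 9.13.
Taking 3×granola A + oat clusters: 77 cm used, 937 in weekly sales.

937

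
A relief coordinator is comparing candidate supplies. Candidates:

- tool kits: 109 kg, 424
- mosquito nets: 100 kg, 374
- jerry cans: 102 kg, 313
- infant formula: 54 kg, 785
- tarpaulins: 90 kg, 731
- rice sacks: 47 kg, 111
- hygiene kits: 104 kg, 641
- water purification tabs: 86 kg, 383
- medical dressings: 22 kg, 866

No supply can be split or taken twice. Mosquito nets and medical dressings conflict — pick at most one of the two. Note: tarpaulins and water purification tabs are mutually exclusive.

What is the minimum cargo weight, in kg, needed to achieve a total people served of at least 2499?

Need the lightest bundle worth ≥ 2499.
infant formula + hygiene kits + water purification tabs + medical dressings: 2675 people served at 266 kg.
Any bundle with less than 266 kg falls short of 2499.

266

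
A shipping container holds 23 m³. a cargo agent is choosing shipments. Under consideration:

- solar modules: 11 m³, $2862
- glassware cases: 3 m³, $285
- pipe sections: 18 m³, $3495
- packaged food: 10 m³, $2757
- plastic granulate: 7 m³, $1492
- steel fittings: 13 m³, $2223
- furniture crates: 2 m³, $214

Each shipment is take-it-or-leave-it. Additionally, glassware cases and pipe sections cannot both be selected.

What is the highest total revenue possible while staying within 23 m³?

5833

Taking solar modules + packaged food + furniture crates: 23 m³ used, 5833 in revenue.
No other feasible combination exceeds 5833.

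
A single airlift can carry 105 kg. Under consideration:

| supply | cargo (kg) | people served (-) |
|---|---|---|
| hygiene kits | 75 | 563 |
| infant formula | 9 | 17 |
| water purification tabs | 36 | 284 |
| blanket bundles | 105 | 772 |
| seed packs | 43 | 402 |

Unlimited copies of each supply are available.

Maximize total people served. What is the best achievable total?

Ranking by ratio (people served/kg): seed packs 9.35, water purification tabs 7.89, hygiene kits 7.51.
Taking 2×infant formula + 2×seed packs: 104 kg used, 838 in people served.

838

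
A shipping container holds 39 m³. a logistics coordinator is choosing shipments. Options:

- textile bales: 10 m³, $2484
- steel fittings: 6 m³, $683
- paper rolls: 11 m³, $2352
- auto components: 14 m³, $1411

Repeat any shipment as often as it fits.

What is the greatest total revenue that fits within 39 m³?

8135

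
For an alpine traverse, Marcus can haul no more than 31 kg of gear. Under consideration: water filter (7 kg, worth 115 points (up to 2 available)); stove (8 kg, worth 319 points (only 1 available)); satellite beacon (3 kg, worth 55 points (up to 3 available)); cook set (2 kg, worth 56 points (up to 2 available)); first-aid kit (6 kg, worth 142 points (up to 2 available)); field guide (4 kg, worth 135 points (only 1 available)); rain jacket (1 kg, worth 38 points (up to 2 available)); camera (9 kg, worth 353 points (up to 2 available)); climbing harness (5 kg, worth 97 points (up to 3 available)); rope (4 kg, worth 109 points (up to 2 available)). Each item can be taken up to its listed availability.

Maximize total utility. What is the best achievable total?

1198

Filling by ratio: stove + cook set + 2×rain jacket + 2×camera for 1157, with 1 kg left unused.
Dropping cook set and rain jacket frees 3 kg; slotting in field guide (4 kg) lifts the total to 1198 at 31 kg.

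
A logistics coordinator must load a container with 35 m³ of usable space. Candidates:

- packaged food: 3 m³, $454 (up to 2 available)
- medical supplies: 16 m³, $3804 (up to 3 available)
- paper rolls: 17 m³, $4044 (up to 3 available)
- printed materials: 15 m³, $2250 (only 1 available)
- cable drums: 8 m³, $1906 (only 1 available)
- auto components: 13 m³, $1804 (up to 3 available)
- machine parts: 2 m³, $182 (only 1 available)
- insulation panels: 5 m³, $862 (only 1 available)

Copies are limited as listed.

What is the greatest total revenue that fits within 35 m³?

8088

Ranking by ratio (revenue/m³): cable drums 238.25, paper rolls 237.88, medical supplies 237.75.
Greedy by ratio would take packaged food + paper rolls + cable drums + machine parts + insulation panels: 35 m³ used, total 7448.
Reworking the packing: 2×paper rolls uses 34 m³ and improves the total to 8088.
Nothing else within 35 m³ beats 8088.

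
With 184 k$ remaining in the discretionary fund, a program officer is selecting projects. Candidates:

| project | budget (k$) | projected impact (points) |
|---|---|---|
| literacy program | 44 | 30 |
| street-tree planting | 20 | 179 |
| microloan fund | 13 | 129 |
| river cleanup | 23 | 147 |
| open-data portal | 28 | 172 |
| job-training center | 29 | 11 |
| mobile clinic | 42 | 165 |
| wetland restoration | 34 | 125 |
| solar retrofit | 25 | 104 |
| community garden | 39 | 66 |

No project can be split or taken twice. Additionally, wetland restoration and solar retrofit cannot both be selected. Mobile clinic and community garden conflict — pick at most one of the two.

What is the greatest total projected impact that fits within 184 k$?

917

Greedy by ratio would take street-tree planting + microloan fund + river cleanup + open-data portal + job-training center + mobile clinic + solar retrofit: 180 k$ used, total 907.
Dropping job-training center and solar retrofit frees 54 k$; slotting in wetland restoration (34 k$) lifts the total to 917 at 160 k$.
Runner-up street-tree planting + microloan fund + river cleanup + open-data portal + job-training center + mobile clinic + solar retrofit tops out at 907.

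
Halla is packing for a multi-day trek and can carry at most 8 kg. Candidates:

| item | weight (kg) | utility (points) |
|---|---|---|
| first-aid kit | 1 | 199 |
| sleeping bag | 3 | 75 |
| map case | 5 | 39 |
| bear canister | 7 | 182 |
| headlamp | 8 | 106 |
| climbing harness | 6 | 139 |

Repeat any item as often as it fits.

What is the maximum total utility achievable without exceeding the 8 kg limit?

1592

Density check — first-aid kit 199.00, bear canister 26.00, sleeping bag 25.00, climbing harness 23.17 are the best per kg.
8×first-aid kit uses 8 of the 8 kg and totals 1592.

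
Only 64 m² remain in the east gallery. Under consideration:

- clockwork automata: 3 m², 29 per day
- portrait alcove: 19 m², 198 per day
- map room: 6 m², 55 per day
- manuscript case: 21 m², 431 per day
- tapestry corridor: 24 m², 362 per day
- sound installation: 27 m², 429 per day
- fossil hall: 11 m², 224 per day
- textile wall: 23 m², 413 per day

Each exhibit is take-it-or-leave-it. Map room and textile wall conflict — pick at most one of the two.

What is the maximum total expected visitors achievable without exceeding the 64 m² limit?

Taking clockwork automata + manuscript case + sound installation + fossil hall: 62 m² used, 1113 in expected visitors.
Next best is clockwork automata + manuscript case + fossil hall + textile wall at 1097 (58 m²) — short by 16.

1113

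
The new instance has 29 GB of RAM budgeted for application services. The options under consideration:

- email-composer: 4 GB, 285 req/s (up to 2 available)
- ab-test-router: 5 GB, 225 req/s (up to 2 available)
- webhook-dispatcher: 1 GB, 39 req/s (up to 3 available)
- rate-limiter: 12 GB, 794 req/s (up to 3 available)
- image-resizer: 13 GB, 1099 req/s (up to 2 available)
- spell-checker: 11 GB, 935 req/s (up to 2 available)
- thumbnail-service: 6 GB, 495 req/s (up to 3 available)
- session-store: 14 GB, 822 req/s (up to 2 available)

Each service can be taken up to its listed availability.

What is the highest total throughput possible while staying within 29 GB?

2420

A density-first pass picks webhook-dispatcher + 2×spell-checker + thumbnail-service — 2404 at 29 GB.
Dropping webhook-dispatcher and spell-checker frees 12 GB; slotting in 2×thumbnail-service (12 GB) lifts the total to 2420 at 29 GB.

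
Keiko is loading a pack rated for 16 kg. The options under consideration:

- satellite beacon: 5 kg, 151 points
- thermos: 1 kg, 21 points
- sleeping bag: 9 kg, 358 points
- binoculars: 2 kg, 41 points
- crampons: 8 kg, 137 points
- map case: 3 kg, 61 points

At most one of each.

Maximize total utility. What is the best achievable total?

550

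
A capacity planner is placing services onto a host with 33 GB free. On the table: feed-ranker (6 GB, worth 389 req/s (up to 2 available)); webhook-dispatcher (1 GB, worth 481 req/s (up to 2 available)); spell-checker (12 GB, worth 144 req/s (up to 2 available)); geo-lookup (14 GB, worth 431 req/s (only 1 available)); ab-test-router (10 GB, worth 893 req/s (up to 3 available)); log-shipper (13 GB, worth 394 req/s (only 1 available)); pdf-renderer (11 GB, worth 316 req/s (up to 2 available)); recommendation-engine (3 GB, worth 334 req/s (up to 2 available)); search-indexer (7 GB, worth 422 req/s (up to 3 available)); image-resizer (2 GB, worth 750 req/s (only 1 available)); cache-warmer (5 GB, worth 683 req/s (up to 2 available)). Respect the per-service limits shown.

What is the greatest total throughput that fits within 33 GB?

4694

Density check — webhook-dispatcher 481.00, image-resizer 375.00, cache-warmer 136.60 are the best per GB.
Taking the top-ratio services first gives 2×webhook-dispatcher + ab-test-router + 2×recommendation-engine + image-resizer + 2×cache-warmer for 4639 (30 GB).
Dropping recommendation-engine frees 3 GB; slotting in feed-ranker (6 GB) lifts the total to 4694 at 33 GB.
Every other selection either busts 33 GB or exceeds an availability limit or fails to beat 4694.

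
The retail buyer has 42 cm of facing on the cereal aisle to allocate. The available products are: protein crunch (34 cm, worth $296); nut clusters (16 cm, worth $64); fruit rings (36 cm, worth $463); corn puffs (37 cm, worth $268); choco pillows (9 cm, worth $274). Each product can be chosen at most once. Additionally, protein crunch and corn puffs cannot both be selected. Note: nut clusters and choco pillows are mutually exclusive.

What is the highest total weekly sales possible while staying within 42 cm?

463

Best packing: fruit rings — 36 cm, 463 total.
Runner-up protein crunch tops out at 296.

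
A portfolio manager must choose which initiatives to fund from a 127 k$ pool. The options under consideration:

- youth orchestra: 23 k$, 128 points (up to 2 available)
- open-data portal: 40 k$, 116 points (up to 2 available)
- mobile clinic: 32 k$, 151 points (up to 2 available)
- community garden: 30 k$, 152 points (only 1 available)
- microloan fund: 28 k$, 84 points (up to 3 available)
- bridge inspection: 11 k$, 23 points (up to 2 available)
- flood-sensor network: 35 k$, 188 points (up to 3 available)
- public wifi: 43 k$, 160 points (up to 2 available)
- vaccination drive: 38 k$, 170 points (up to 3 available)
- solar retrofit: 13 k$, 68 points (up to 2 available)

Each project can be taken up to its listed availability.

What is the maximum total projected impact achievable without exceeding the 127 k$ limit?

A density-first pass picks 2×youth orchestra + bridge inspection + 2×flood-sensor network — 655 at 127 k$.
Replace 2×youth orchestra and bridge inspection with community garden + 2×solar retrofit: the trade gains 9 net, giving 664 at 126 k$.
Nothing else within 127 k$ beats 664.

664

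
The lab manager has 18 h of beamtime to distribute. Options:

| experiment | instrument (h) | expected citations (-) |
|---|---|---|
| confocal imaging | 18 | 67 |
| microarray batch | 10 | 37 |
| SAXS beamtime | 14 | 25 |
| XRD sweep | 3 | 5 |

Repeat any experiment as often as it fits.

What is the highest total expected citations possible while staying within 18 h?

67

Taking confocal imaging: 18 h used, 67 in expected citations.
That's the maximum — no swap from here does better than 67.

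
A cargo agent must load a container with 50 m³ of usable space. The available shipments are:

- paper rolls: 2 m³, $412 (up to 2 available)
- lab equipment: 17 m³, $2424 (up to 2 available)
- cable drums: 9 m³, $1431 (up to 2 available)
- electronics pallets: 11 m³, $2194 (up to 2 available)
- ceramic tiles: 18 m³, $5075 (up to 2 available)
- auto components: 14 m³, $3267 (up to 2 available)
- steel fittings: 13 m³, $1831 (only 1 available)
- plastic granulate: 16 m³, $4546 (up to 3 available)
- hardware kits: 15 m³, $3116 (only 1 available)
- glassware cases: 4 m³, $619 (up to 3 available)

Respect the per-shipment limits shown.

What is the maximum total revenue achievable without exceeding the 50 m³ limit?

14167

By revenue per m³: plastic granulate 284.12, ceramic tiles 281.94, auto components 233.36 lead.
A density-first pass picks paper rolls + 3×plastic granulate — 14050 at 50 m³.
The 18 m³ tied up in paper rolls and plastic granulate is better spent on ceramic tiles — total rises to 14167 (50 m³).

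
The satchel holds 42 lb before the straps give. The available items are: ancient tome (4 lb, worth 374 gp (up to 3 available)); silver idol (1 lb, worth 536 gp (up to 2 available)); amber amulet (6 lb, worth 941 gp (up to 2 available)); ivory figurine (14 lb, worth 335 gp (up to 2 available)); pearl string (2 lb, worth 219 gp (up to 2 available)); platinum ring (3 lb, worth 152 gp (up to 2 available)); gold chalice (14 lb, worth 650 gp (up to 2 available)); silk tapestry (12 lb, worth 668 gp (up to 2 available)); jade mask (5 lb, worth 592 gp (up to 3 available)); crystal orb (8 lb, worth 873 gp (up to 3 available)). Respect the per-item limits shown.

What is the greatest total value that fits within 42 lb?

A density-first pass picks 2×silver idol + 2×amber amulet + 2×pearl string + 3×jade mask + crystal orb — 6041 at 41 lb.
Replace pearl string and jade mask with crystal orb: the trade gains 62 net, giving 6103 at 42 lb.

6103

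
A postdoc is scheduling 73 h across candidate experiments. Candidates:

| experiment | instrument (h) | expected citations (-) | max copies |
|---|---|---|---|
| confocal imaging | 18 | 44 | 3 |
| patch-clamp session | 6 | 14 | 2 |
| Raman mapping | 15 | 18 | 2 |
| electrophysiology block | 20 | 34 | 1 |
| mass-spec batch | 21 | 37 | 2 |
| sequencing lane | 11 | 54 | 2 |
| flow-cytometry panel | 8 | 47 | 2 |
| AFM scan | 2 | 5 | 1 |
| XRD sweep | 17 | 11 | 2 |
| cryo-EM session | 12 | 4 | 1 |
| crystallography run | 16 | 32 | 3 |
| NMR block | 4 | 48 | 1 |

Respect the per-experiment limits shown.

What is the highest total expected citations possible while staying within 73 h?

322

Filling by ratio: confocal imaging + patch-clamp session + 2×sequencing lane + 2×flow-cytometry panel + AFM scan + NMR block for 313, with 5 h left unused.
The 2 h tied up in AFM scan is better spent on patch-clamp session — total rises to 322 (72 h).
No other feasible combination exceeds 322.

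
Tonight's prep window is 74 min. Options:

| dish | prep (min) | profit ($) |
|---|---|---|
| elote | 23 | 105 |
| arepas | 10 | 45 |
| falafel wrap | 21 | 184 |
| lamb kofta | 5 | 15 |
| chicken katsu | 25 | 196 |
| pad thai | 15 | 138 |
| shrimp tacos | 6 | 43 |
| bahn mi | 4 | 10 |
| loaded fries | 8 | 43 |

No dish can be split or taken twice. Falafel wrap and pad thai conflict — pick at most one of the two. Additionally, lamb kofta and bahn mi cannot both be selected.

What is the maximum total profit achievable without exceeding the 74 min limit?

521

Ranking by ratio (profit/min): pad thai 9.20, falafel wrap 8.76, chicken katsu 7.84.
Arepas + falafel wrap + chicken katsu + shrimp tacos + bahn mi + loaded fries uses 74 of the 74 min and totals 521.
The closest alternative, arepas + falafel wrap + chicken katsu + shrimp tacos + loaded fries, reaches only 511.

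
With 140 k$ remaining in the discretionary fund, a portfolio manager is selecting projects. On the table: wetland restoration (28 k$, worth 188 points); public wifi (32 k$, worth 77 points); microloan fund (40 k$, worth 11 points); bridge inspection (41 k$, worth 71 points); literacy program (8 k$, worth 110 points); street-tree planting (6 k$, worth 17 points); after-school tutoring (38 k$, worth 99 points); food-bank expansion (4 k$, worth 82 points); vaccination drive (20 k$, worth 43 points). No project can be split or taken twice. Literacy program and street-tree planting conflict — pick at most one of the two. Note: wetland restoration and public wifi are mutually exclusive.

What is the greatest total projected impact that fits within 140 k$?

593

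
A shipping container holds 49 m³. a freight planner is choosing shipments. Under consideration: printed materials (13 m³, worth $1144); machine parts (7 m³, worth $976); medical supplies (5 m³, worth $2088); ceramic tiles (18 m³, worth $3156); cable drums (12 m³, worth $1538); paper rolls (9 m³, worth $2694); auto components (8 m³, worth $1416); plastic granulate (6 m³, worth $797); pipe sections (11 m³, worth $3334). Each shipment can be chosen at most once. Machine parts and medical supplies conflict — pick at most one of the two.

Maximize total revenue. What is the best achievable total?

Density check — medical supplies 417.60, pipe sections 303.09, paper rolls 299.33 are the best per m³.
Medical supplies + ceramic tiles + paper rolls + plastic granulate + pipe sections uses 49 of the 49 m³ and totals 12069.
Every other selection either busts 49 m³ or breaks a pairing rule or fails to beat 12069.

12069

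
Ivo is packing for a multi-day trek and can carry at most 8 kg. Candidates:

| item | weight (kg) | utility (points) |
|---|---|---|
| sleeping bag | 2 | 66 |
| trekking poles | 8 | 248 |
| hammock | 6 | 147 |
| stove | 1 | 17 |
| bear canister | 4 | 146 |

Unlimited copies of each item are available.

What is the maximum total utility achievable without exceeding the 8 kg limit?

292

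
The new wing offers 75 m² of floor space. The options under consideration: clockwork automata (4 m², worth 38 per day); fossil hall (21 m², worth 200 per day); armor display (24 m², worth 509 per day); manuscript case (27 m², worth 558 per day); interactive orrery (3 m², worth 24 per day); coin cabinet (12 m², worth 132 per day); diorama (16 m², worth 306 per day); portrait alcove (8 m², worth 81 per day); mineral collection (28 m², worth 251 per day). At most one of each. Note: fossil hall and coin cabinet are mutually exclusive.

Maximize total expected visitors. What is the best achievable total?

Armor display + manuscript case + diorama + portrait alcove uses 75 of the 75 m² and totals 1454.
Next best is clockwork automata + armor display + manuscript case + interactive orrery + diorama at 1435 (74 m²) — short by 19.

1454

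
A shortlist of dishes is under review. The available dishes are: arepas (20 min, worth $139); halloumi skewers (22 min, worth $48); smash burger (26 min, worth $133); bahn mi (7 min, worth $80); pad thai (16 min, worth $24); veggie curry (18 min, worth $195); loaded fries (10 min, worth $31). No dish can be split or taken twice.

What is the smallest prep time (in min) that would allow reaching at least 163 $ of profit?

18

Need the lightest bundle worth ≥ 163.
Taking veggie curry gives 195 (≥ 163) for 18 min.
Any bundle with less than 18 min falls short of 163.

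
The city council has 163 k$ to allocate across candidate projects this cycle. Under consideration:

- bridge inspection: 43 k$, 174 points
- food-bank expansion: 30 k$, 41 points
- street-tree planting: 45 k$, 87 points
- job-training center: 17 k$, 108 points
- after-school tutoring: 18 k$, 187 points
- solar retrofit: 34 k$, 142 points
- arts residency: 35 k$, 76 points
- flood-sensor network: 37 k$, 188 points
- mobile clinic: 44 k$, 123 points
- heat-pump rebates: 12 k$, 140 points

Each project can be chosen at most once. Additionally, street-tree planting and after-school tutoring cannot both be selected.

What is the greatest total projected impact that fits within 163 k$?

By projected impact per k$: heat-pump rebates 11.67, after-school tutoring 10.39, job-training center 6.35 lead.
Bridge inspection + job-training center + after-school tutoring + solar retrofit + flood-sensor network + heat-pump rebates uses 161 of the 163 k$ and totals 939.

939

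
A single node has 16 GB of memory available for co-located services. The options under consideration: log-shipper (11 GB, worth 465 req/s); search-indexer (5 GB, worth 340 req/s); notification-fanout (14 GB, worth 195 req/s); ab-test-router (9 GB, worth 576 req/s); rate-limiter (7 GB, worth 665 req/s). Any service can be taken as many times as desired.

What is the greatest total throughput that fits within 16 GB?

Best packing: 2×rate-limiter — 14 GB, 1330 total.
No other feasible combination exceeds 1330.

1330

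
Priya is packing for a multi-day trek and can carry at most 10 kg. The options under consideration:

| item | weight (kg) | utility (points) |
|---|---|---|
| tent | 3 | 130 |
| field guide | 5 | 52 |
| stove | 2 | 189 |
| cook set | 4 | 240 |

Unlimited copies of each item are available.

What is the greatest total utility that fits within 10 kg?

945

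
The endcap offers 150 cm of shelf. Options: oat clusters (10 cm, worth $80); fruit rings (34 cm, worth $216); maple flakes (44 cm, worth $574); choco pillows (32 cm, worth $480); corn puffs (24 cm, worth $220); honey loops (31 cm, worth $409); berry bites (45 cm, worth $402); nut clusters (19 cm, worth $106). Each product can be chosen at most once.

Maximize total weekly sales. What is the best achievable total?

Ranking by ratio (weekly sales/cm): choco pillows 15.00, honey loops 13.19, maple flakes 13.05.
Greedy by ratio would take oat clusters + maple flakes + choco pillows + corn puffs + honey loops: 141 cm used, total 1763.
The 10 cm tied up in oat clusters is better spent on nut clusters — total rises to 1789 (150 cm).
Every other selection either busts 150 cm or fails to beat 1789.

1789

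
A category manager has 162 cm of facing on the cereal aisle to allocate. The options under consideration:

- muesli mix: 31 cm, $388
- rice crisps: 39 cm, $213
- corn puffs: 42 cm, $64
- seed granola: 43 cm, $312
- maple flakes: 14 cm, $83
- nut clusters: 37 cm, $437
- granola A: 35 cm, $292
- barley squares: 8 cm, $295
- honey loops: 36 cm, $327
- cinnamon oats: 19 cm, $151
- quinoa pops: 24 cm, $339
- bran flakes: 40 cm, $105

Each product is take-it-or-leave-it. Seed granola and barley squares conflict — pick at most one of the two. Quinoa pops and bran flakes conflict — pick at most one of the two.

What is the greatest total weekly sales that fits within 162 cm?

By weekly sales per cm: barley squares 36.88, quinoa pops 14.12, muesli mix 12.52, nut clusters 11.81 lead.
Muesli mix + nut clusters + barley squares + honey loops + cinnamon oats + quinoa pops uses 155 of the 162 cm and totals 1937.
The closest alternative, muesli mix + nut clusters + granola A + barley squares + cinnamon oats + quinoa pops, reaches only 1902.

1937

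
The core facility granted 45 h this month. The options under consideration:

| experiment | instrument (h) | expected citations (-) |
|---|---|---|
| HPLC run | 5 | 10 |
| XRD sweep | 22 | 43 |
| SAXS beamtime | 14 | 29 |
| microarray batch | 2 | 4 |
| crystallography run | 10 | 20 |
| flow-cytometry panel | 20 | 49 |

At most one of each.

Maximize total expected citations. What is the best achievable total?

98

Filling by ratio: HPLC run + SAXS beamtime + microarray batch + flow-cytometry panel for 92, with 4 h left unused.
The 7 h tied up in HPLC run and microarray batch is better spent on crystallography run — total rises to 98 (44 h).
An exhaustive check of the 64 subsets confirms 98.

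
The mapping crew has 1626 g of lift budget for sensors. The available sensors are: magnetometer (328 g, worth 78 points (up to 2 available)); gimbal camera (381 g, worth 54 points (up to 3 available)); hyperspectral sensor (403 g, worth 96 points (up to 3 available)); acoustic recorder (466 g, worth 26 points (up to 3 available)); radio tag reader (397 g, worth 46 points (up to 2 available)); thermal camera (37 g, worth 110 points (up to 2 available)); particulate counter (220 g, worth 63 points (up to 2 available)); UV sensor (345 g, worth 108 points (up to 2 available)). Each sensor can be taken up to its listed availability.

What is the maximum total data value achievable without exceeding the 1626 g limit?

658

Density check — thermal camera 2.97, UV sensor 0.31, particulate counter 0.29, hyperspectral sensor 0.24 are the best per g.
Best packing: hyperspectral sensor + 2×thermal camera + 2×particulate counter + 2×UV sensor — 1607 g, 658 total.
The spare 19 g is too small for any remaining sensor, and no exchange beats 658.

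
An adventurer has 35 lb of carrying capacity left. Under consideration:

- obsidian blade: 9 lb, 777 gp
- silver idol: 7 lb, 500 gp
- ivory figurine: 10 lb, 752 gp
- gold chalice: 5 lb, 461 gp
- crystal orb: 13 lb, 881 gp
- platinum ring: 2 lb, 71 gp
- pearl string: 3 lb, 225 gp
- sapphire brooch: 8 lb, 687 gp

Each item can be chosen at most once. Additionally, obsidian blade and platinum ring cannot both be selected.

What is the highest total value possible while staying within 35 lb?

The ratio ordering already packs tightly: obsidian blade + ivory figurine + gold chalice + pearl string + sapphire brooch, 35 lb, 2902.
The closest alternative, obsidian blade + gold chalice + crystal orb + sapphire brooch, reaches only 2806.

2902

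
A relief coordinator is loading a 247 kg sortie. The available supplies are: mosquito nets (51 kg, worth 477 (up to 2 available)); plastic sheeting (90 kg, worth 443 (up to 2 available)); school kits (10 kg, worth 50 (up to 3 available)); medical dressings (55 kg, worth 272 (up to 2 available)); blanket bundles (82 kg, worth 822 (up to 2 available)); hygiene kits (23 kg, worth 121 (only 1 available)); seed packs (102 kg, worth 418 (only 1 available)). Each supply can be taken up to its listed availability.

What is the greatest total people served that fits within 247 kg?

Ranking by ratio (people served/kg): blanket bundles 10.02, mosquito nets 9.35, hygiene kits 5.26.
Filling by ratio: mosquito nets + 2×blanket bundles + hygiene kits for 2242, with 9 kg left unused.
Dropping hygiene kits frees 23 kg; slotting in 3×school kits (30 kg) lifts the total to 2271 at 245 kg.

2271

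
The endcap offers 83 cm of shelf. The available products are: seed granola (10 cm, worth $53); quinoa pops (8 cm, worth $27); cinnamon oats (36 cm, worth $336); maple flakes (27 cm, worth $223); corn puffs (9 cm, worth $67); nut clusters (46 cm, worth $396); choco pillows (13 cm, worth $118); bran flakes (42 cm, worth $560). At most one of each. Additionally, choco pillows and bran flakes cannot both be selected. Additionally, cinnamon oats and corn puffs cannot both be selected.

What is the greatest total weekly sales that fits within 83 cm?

Taking cinnamon oats + bran flakes: 78 cm used, 896 in weekly sales.
Runner-up maple flakes + corn puffs + bran flakes tops out at 850.

896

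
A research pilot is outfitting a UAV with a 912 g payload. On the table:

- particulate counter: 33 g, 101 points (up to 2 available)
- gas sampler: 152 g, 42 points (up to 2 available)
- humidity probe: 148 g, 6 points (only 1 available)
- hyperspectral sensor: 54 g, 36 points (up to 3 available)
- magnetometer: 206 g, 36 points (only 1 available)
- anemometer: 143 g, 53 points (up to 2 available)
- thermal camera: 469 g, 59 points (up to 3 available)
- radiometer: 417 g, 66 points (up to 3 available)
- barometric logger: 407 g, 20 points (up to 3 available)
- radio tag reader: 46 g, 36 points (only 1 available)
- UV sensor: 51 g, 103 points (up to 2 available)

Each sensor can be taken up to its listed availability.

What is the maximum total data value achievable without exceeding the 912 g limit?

706

Greedy by ratio would take 2×particulate counter + gas sampler + 3×hyperspectral sensor + 2×anemometer + radio tag reader + 2×UV sensor: 814 g used, total 700.
Replace hyperspectral sensor with gas sampler: the trade gains 6 net, giving 706 at 912 g.
No other feasible combination exceeds 706.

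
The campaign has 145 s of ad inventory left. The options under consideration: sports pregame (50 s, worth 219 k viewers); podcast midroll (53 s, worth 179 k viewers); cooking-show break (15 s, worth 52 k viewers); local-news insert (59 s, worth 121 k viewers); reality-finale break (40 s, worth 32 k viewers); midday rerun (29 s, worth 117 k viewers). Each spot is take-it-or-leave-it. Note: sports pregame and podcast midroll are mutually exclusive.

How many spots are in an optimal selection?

The maximum expected reach within 145 s is 457.
sports pregame + local-news insert + midday rerun hits 457 at 138 s.
Every optimal selection uses 3 spots.

3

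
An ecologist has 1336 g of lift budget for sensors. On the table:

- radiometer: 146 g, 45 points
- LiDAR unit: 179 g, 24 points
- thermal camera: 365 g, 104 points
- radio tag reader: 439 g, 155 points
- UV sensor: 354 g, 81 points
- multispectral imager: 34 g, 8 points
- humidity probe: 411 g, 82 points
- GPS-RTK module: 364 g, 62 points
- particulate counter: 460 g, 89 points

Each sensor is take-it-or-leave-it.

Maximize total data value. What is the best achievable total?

385

A density-first pass picks radiometer + LiDAR unit + thermal camera + radio tag reader + multispectral imager — 336 at 1163 g.
Dropping LiDAR unit and multispectral imager frees 213 g; slotting in UV sensor (354 g) lifts the total to 385 at 1304 g.
Runner-up radiometer + thermal camera + radio tag reader + GPS-RTK module tops out at 366.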